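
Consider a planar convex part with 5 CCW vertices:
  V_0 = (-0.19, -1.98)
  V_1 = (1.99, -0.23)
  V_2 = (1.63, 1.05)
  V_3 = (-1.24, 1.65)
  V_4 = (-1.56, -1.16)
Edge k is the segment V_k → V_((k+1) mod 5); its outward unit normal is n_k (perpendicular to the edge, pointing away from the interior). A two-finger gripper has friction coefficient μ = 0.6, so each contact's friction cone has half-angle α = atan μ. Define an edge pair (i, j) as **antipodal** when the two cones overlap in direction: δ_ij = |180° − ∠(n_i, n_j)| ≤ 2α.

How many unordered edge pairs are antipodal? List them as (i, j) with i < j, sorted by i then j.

count = 5; pairs: (0,2), (0,3), (1,3), (1,4), (2,4)

α = atan 0.6 = 30.96°;  2α = 61.93°
n_0 = (+0.6260, -0.7798)
n_1 = (+0.9627, +0.2707)
n_2 = (+0.2046, +0.9788)
n_3 = (-0.9936, +0.1131)
n_4 = (-0.5136, -0.8580)
  (0,1): δ = 113.05°  ·
  (0,2): δ = 50.56°  ✓
  (0,3): δ = 44.75°  ✓
  (0,4): δ = 110.34°  ·
  (1,2): δ = 117.52°  ·
  (1,3): δ = 22.21°  ✓
  (1,4): δ = 43.39°  ✓
  (2,3): δ = 84.69°  ·
  (2,4): δ = 19.09°  ✓
  (3,4): δ = 114.41°  ·
antipodal pairs: 5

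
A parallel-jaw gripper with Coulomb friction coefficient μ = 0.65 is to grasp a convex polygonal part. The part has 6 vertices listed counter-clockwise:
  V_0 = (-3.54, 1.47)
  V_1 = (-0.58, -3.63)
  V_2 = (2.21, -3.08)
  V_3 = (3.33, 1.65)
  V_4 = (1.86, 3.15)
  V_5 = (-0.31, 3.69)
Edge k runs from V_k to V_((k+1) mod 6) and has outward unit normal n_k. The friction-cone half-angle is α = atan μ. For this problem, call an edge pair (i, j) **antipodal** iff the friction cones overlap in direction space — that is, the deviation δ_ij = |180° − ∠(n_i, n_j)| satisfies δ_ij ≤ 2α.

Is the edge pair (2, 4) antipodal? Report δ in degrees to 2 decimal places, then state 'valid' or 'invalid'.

α = atan 0.65 = 33.02°;  2α = 66.05°
edge 2: e_2 = (+1.12, +4.73);  n_2 = (+0.9731, -0.2304)
edge 4: e_4 = (-2.17, +0.54);  n_4 = (+0.2415, +0.9704)
∠(n_2, n_4) = 89.35°
δ = |180° − 89.35°| = 90.65°
90.65° > 2α = 66.05°  →  invalid

δ = 90.65°, invalid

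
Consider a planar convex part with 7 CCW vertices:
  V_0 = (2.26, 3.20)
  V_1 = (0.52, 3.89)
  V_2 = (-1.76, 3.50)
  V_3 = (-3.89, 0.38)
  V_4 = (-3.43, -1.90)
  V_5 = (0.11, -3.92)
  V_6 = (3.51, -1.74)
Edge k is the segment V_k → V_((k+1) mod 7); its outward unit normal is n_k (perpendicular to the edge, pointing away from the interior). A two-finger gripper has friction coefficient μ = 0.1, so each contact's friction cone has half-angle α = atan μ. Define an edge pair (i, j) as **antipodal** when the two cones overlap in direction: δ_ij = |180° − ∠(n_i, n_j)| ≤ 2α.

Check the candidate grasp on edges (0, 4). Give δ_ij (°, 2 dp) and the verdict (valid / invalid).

α = atan 0.1 = 5.71°;  2α = 11.42°
edge 0: e_0 = (-1.74, +0.69);  n_0 = (+0.3686, +0.9296)
edge 4: e_4 = (+3.54, -2.02);  n_4 = (-0.4956, -0.8685)
∠(n_0, n_4) = 171.92°
δ = |180° − 171.92°| = 8.08°
8.08° ≤ 2α = 11.42°  →  valid

δ = 8.08°, valid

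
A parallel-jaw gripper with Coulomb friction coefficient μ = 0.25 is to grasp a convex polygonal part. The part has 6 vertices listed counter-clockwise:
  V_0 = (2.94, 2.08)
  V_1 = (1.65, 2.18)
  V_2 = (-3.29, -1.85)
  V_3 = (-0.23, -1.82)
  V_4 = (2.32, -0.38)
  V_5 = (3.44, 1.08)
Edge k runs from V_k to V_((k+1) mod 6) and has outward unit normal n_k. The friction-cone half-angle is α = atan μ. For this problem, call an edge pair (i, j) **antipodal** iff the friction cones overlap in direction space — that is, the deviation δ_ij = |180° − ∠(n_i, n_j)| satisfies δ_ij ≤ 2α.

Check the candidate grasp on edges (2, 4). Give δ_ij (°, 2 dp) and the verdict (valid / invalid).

δ = 128.05°, invalid

α = atan 0.25 = 14.04°;  2α = 28.07°
edge 2: e_2 = (+3.06, +0.03);  n_2 = (+0.0098, -1.0000)
edge 4: e_4 = (+1.12, +1.46);  n_4 = (+0.7934, -0.6087)
∠(n_2, n_4) = 51.95°
δ = |180° − 51.95°| = 128.05°
128.05° > 2α = 28.07°  →  invalid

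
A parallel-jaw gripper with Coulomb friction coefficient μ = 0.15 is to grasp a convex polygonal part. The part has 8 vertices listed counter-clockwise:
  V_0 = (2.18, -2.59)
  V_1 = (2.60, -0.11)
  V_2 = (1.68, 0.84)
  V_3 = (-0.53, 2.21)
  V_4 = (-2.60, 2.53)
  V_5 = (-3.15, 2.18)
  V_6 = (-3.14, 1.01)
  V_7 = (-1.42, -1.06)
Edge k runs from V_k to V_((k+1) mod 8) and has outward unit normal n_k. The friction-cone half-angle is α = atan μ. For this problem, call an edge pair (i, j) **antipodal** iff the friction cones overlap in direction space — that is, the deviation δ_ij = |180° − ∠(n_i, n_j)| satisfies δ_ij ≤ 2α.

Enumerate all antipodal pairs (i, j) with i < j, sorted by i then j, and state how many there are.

count = 4; pairs: (0,5), (1,6), (2,7), (3,7)

α = atan 0.15 = 8.53°;  2α = 17.06°
n_0 = (+0.9860, -0.1670)
n_1 = (+0.7184, +0.6957)
n_2 = (+0.5269, +0.8499)
n_3 = (+0.1528, +0.9883)
n_4 = (-0.5369, +0.8437)
n_5 = (-1.0000, -0.0085)
n_6 = (-0.7691, -0.6391)
n_7 = (-0.3911, -0.9203)
  (0,1): δ = 126.31°  ·
  (0,2): δ = 112.18°  ·
  (0,3): δ = 89.18°  ·
  (0,4): δ = 47.92°  ·
  (0,5): δ = 10.10°  ✓
  (0,6): δ = 49.34°  ·
  (0,7): δ = 76.59°  ·
  (1,2): δ = 165.88°  ·
  (1,3): δ = 142.87°  ·
  (1,4): δ = 101.61°  ·
  (1,5): δ = 43.59°  ·
  (1,6): δ = 4.36°  ✓
  (1,7): δ = 22.89°  ·
  (2,3): δ = 156.99°  ·
  (2,4): δ = 115.73°  ·
  (2,5): δ = 57.72°  ·
  (2,6): δ = 18.48°  ·
  (2,7): δ = 8.77°  ✓
  (3,4): δ = 138.74°  ·
  (3,5): δ = 80.72°  ·
  (3,6): δ = 41.49°  ·
  (3,7): δ = 14.24°  ✓
  (4,5): δ = 121.98°  ·
  (4,6): δ = 82.75°  ·
  (4,7): δ = 55.50°  ·
  (5,6): δ = 140.77°  ·
  (5,7): δ = 113.52°  ·
  (6,7): δ = 152.75°  ·
antipodal pairs: 4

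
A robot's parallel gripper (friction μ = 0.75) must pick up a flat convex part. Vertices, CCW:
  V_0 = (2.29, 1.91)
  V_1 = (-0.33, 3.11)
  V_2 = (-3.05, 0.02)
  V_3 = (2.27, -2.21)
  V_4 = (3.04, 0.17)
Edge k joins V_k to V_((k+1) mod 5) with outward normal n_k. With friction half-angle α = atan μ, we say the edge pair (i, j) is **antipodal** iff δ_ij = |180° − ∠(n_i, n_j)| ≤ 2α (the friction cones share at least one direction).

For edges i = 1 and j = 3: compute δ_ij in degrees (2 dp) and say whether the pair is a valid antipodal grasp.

α = atan 0.75 = 36.87°;  2α = 73.74°
edge 1: e_1 = (-2.72, -3.09);  n_1 = (-0.7506, +0.6607)
edge 3: e_3 = (+0.77, +2.38);  n_3 = (+0.9514, -0.3078)
∠(n_1, n_3) = 156.57°
δ = |180° − 156.57°| = 23.43°
23.43° ≤ 2α = 73.74°  →  valid

δ = 23.43°, valid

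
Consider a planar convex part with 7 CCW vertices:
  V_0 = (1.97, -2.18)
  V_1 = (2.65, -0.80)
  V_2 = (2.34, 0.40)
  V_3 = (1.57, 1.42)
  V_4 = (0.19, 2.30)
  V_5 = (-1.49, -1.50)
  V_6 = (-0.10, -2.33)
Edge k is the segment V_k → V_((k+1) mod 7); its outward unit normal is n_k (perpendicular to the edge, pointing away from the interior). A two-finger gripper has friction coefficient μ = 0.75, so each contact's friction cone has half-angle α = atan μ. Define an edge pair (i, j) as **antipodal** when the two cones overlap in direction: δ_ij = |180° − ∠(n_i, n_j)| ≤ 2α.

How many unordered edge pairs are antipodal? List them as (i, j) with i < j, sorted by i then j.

α = atan 0.75 = 36.87°;  2α = 73.74°
n_0 = (+0.8970, -0.4420)
n_1 = (+0.9682, +0.2501)
n_2 = (+0.7981, +0.6025)
n_3 = (+0.5377, +0.8432)
n_4 = (-0.9146, +0.4044)
n_5 = (-0.5127, -0.8586)
n_6 = (+0.0723, -0.9974)
  (0,1): δ = 139.28°  ·
  (0,2): δ = 116.72°  ·
  (0,3): δ = 96.29°  ·
  (0,4): δ = 2.38°  ✓
  (0,5): δ = 85.39°  ·
  (0,6): δ = 120.38°  ·
  (1,2): δ = 157.44°  ·
  (1,3): δ = 137.01°  ·
  (1,4): δ = 38.34°  ✓
  (1,5): δ = 44.67°  ✓
  (1,6): δ = 79.66°  ·
  (2,3): δ = 159.57°  ·
  (2,4): δ = 60.90°  ✓
  (2,5): δ = 22.11°  ✓
  (2,6): δ = 57.10°  ✓
  (3,4): δ = 81.33°  ·
  (3,5): δ = 1.68°  ✓
  (3,6): δ = 36.67°  ✓
  (4,5): δ = 96.99°  ·
  (4,6): δ = 62.00°  ✓
  (5,6): δ = 145.01°  ·
antipodal pairs: 9

count = 9; pairs: (0,4), (1,4), (1,5), (2,4), (2,5), (2,6), (3,5), (3,6), (4,6)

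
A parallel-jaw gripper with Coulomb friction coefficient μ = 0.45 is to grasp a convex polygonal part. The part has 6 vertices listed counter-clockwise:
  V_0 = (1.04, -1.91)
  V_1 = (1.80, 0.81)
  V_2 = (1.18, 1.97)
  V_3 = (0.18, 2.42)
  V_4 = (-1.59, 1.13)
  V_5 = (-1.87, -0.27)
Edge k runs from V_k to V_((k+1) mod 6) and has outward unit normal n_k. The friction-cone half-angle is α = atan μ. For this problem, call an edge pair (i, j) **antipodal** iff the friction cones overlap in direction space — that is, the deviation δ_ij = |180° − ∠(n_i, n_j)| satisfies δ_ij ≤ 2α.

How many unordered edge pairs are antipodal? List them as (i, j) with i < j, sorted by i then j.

count = 5; pairs: (0,3), (0,4), (1,4), (1,5), (2,5)

α = atan 0.45 = 24.23°;  2α = 48.46°
n_0 = (+0.9631, -0.2691)
n_1 = (+0.8819, +0.4714)
n_2 = (+0.4104, +0.9119)
n_3 = (-0.5890, +0.8081)
n_4 = (-0.9806, +0.1961)
n_5 = (-0.4910, -0.8712)
  (0,1): δ = 136.27°  ·
  (0,2): δ = 98.62°  ·
  (0,3): δ = 38.30°  ✓
  (0,4): δ = 4.30°  ✓
  (0,5): δ = 76.21°  ·
  (1,2): δ = 142.35°  ·
  (1,3): δ = 82.04°  ·
  (1,4): δ = 39.43°  ✓
  (1,5): δ = 32.47°  ✓
  (2,3): δ = 119.69°  ·
  (2,4): δ = 77.08°  ·
  (2,5): δ = 5.18°  ✓
  (3,4): δ = 137.40°  ·
  (3,5): δ = 65.49°  ·
  (4,5): δ = 108.09°  ·
antipodal pairs: 5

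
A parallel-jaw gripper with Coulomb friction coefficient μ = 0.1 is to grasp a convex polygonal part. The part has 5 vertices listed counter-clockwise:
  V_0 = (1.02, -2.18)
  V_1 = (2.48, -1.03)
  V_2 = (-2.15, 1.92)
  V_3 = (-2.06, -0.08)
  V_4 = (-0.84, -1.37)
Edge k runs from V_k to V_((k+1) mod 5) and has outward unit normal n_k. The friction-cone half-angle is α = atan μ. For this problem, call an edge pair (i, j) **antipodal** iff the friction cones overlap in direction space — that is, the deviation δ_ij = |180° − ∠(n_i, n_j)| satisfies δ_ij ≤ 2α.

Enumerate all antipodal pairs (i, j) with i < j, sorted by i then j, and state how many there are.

count = 1; pairs: (1,4)

α = atan 0.1 = 5.71°;  2α = 11.42°
n_0 = (+0.6188, -0.7856)
n_1 = (+0.5373, +0.8434)
n_2 = (-0.9990, -0.0450)
n_3 = (-0.7265, -0.6871)
n_4 = (-0.3993, -0.9168)
  (0,1): δ = 70.73°  ·
  (0,2): δ = 54.35°  ·
  (0,3): δ = 95.18°  ·
  (0,4): δ = 118.24°  ·
  (1,2): δ = 54.92°  ·
  (1,3): δ = 14.09°  ·
  (1,4): δ = 8.97°  ✓
  (2,3): δ = 139.17°  ·
  (2,4): δ = 116.11°  ·
  (3,4): δ = 156.93°  ·
antipodal pairs: 1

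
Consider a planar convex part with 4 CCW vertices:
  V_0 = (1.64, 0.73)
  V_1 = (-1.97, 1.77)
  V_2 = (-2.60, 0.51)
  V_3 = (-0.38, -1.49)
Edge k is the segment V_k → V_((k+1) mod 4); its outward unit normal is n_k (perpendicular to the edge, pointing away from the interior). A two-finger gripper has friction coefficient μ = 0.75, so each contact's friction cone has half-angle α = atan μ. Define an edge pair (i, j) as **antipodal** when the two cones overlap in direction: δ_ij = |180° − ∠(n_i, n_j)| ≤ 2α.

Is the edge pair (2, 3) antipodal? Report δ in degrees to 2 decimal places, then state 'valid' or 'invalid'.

δ = 90.28°, invalid

α = atan 0.75 = 36.87°;  2α = 73.74°
edge 2: e_2 = (+2.22, -2.00);  n_2 = (-0.6693, -0.7430)
edge 3: e_3 = (+2.02, +2.22);  n_3 = (+0.7396, -0.6730)
∠(n_2, n_3) = 89.72°
δ = |180° − 89.72°| = 90.28°
90.28° > 2α = 73.74°  →  invalid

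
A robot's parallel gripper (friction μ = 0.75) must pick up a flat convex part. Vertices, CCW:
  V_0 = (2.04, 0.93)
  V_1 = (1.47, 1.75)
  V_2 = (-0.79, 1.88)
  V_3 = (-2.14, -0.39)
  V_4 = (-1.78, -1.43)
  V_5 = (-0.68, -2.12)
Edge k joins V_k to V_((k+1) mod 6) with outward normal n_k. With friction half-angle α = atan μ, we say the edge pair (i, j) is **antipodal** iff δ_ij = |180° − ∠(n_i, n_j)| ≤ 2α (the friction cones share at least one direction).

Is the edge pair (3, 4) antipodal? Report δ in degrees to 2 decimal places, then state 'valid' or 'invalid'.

α = atan 0.75 = 36.87°;  2α = 73.74°
edge 3: e_3 = (+0.36, -1.04);  n_3 = (-0.9450, -0.3271)
edge 4: e_4 = (+1.10, -0.69);  n_4 = (-0.5314, -0.8471)
∠(n_3, n_4) = 38.81°
δ = |180° − 38.81°| = 141.19°
141.19° > 2α = 73.74°  →  invalid

δ = 141.19°, invalid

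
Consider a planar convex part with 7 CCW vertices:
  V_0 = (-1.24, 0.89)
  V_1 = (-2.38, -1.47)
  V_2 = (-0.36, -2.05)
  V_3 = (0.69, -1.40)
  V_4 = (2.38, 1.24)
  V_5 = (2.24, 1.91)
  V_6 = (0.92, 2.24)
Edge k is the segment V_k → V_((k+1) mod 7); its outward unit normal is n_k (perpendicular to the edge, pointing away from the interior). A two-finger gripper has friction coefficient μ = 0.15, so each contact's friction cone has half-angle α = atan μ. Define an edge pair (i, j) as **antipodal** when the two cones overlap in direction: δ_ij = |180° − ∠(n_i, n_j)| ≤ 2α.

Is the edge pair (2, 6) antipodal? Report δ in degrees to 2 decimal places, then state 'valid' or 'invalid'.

α = atan 0.15 = 8.53°;  2α = 17.06°
edge 2: e_2 = (+1.05, +0.65);  n_2 = (+0.5264, -0.8503)
edge 6: e_6 = (-2.16, -1.35);  n_6 = (-0.5300, +0.8480)
∠(n_2, n_6) = 179.75°
δ = |180° − 179.75°| = 0.25°
0.25° ≤ 2α = 17.06°  →  valid

δ = 0.25°, valid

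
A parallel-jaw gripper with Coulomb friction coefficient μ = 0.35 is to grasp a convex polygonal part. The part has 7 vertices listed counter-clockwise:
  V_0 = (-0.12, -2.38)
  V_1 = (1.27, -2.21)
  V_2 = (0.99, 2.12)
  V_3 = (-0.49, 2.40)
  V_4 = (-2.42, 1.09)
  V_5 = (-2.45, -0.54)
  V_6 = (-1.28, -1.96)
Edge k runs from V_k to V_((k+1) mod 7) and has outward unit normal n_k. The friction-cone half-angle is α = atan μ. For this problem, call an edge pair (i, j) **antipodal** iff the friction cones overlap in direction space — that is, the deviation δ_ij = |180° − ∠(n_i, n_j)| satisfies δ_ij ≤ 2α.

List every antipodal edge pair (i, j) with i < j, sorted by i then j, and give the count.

α = atan 0.35 = 19.29°;  2α = 38.58°
n_0 = (+0.1214, -0.9926)
n_1 = (+0.9979, +0.0645)
n_2 = (+0.1859, +0.9826)
n_3 = (-0.5616, +0.8274)
n_4 = (-0.9998, +0.0184)
n_5 = (-0.7718, -0.6359)
n_6 = (-0.3404, -0.9403)
  (0,1): δ = 93.27°  ·
  (0,2): δ = 17.69°  ✓
  (0,3): δ = 27.19°  ✓
  (0,4): δ = 81.97°  ·
  (0,5): δ = 122.51°  ·
  (0,6): δ = 153.12°  ·
  (1,2): δ = 104.41°  ·
  (1,3): δ = 59.53°  ·
  (1,4): δ = 4.75°  ✓
  (1,5): δ = 35.79°  ✓
  (1,6): δ = 66.40°  ·
  (2,3): δ = 135.12°  ·
  (2,4): δ = 80.34°  ·
  (2,5): δ = 39.80°  ·
  (2,6): δ = 9.19°  ✓
  (3,4): δ = 125.22°  ·
  (3,5): δ = 84.68°  ·
  (3,6): δ = 54.07°  ·
  (4,5): δ = 139.46°  ·
  (4,6): δ = 108.85°  ·
  (5,6): δ = 149.39°  ·
antipodal pairs: 5

count = 5; pairs: (0,2), (0,3), (1,4), (1,5), (2,6)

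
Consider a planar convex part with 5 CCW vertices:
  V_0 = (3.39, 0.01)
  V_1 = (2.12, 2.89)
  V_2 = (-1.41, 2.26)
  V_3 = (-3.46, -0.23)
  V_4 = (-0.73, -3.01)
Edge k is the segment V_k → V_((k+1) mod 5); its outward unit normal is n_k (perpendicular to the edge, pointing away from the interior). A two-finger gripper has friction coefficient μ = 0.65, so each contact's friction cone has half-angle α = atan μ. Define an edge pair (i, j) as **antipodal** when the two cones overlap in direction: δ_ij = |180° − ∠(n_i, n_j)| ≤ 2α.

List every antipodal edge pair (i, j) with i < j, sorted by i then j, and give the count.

α = atan 0.65 = 33.02°;  2α = 66.05°
n_0 = (+0.9150, +0.4035)
n_1 = (-0.1757, +0.9844)
n_2 = (-0.7720, +0.6356)
n_3 = (-0.7135, -0.7007)
n_4 = (+0.5912, -0.8065)
  (0,1): δ = 103.68°  ·
  (0,2): δ = 63.26°  ✓
  (0,3): δ = 20.68°  ✓
  (0,4): δ = 102.45°  ·
  (1,2): δ = 139.58°  ·
  (1,3): δ = 55.64°  ✓
  (1,4): δ = 26.12°  ✓
  (2,3): δ = 96.06°  ·
  (2,4): δ = 14.29°  ✓
  (3,4): δ = 98.24°  ·
antipodal pairs: 5

count = 5; pairs: (0,2), (0,3), (1,3), (1,4), (2,4)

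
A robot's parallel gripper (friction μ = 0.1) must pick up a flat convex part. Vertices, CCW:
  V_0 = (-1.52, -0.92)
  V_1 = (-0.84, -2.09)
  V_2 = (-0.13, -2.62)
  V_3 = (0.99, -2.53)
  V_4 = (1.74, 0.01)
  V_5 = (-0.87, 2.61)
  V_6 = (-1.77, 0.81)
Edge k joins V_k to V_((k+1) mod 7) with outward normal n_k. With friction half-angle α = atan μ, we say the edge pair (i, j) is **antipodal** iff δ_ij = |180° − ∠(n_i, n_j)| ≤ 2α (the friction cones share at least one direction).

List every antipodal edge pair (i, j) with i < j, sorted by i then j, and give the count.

α = atan 0.1 = 5.71°;  2α = 11.42°
n_0 = (-0.8646, -0.5025)
n_1 = (-0.5982, -0.8014)
n_2 = (+0.0801, -0.9968)
n_3 = (+0.9591, -0.2832)
n_4 = (+0.7057, +0.7085)
n_5 = (-0.8944, +0.4472)
n_6 = (-0.9897, -0.1430)
  (0,1): δ = 156.91°  ·
  (0,2): δ = 115.57°  ·
  (0,3): δ = 46.62°  ·
  (0,4): δ = 14.94°  ·
  (0,5): δ = 123.27°  ·
  (0,6): δ = 158.06°  ·
  (1,2): δ = 138.67°  ·
  (1,3): δ = 69.71°  ·
  (1,4): δ = 8.15°  ✓
  (1,5): δ = 100.18°  ·
  (1,6): δ = 134.96°  ·
  (2,3): δ = 111.04°  ·
  (2,4): δ = 49.48°  ·
  (2,5): δ = 58.84°  ·
  (2,6): δ = 93.63°  ·
  (3,4): δ = 118.44°  ·
  (3,5): δ = 10.11°  ✓
  (3,6): δ = 24.67°  ·
  (4,5): δ = 71.68°  ·
  (4,6): δ = 36.89°  ·
  (5,6): δ = 145.21°  ·
antipodal pairs: 2

count = 2; pairs: (1,4), (3,5)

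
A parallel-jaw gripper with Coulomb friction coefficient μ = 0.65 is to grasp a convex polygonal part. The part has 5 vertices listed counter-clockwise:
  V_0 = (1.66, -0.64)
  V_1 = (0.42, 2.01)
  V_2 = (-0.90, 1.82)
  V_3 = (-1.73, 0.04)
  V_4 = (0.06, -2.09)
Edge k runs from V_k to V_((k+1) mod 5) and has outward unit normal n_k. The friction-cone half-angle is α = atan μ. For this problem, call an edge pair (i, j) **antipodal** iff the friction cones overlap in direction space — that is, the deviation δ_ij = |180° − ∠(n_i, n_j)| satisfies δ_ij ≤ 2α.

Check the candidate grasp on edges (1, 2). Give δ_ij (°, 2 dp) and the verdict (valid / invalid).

α = atan 0.65 = 33.02°;  2α = 66.05°
edge 1: e_1 = (-1.32, -0.19);  n_1 = (-0.1425, +0.9898)
edge 2: e_2 = (-0.83, -1.78);  n_2 = (-0.9063, +0.4226)
∠(n_1, n_2) = 56.81°
δ = |180° − 56.81°| = 123.19°
123.19° > 2α = 66.05°  →  invalid

δ = 123.19°, invalid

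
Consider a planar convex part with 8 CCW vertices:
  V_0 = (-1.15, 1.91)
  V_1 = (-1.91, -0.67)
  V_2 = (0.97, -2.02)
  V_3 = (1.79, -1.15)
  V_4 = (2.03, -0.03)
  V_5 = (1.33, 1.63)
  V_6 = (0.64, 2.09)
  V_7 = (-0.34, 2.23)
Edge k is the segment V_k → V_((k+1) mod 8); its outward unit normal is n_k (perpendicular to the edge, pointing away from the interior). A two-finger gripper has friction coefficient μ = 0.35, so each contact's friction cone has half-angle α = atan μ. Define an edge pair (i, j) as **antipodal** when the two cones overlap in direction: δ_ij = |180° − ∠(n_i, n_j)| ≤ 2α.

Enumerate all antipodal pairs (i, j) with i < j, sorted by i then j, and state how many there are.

count = 5; pairs: (0,2), (0,3), (1,5), (1,6), (2,7)

α = atan 0.35 = 19.29°;  2α = 38.58°
n_0 = (-0.9592, +0.2826)
n_1 = (-0.4244, -0.9055)
n_2 = (+0.7277, -0.6859)
n_3 = (+0.9778, -0.2095)
n_4 = (+0.9214, +0.3886)
n_5 = (+0.5547, +0.8321)
n_6 = (+0.1414, +0.9899)
n_7 = (-0.3674, +0.9301)
  (0,1): δ = 98.70°  ·
  (0,2): δ = 26.89°  ✓
  (0,3): δ = 4.32°  ✓
  (0,4): δ = 39.28°  ·
  (0,5): δ = 72.72°  ·
  (0,6): δ = 98.28°  ·
  (0,7): δ = 127.97°  ·
  (1,2): δ = 108.19°  ·
  (1,3): δ = 76.98°  ·
  (1,4): δ = 42.02°  ·
  (1,5): δ = 8.58°  ✓
  (1,6): δ = 16.98°  ✓
  (1,7): δ = 46.67°  ·
  (2,3): δ = 148.79°  ·
  (2,4): δ = 113.83°  ·
  (2,5): δ = 80.38°  ·
  (2,6): δ = 54.82°  ·
  (2,7): δ = 25.14°  ✓
  (3,4): δ = 145.04°  ·
  (3,5): δ = 111.60°  ·
  (3,6): δ = 86.04°  ·
  (3,7): δ = 56.35°  ·
  (4,5): δ = 146.55°  ·
  (4,6): δ = 120.99°  ·
  (4,7): δ = 91.31°  ·
  (5,6): δ = 154.44°  ·
  (5,7): δ = 124.75°  ·
  (6,7): δ = 150.31°  ·
antipodal pairs: 5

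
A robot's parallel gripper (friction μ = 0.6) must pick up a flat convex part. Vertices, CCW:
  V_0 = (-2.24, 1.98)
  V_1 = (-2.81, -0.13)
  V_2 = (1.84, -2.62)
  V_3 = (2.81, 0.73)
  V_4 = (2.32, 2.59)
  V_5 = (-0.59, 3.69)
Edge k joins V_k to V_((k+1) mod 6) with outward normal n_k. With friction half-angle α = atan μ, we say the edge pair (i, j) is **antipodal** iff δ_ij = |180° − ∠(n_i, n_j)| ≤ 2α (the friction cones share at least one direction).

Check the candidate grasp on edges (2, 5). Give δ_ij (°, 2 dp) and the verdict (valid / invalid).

α = atan 0.6 = 30.96°;  2α = 61.93°
edge 2: e_2 = (+0.97, +3.35);  n_2 = (+0.9605, -0.2781)
edge 5: e_5 = (-1.65, -1.71);  n_5 = (-0.7196, +0.6944)
∠(n_2, n_5) = 152.17°
δ = |180° − 152.17°| = 27.83°
27.83° ≤ 2α = 61.93°  →  valid

δ = 27.83°, valid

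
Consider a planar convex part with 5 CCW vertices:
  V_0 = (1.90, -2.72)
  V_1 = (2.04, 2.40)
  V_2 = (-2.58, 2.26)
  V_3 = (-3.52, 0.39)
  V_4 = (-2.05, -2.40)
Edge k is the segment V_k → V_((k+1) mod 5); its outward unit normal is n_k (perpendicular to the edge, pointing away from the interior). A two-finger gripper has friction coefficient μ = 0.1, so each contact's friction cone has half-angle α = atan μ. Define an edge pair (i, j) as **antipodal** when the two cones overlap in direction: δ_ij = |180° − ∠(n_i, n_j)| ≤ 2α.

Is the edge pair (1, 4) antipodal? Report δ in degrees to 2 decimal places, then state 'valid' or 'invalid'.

δ = 6.37°, valid

α = atan 0.1 = 5.71°;  2α = 11.42°
edge 1: e_1 = (-4.62, -0.14);  n_1 = (-0.0303, +0.9995)
edge 4: e_4 = (+3.95, -0.32);  n_4 = (-0.0807, -0.9967)
∠(n_1, n_4) = 173.63°
δ = |180° − 173.63°| = 6.37°
6.37° ≤ 2α = 11.42°  →  valid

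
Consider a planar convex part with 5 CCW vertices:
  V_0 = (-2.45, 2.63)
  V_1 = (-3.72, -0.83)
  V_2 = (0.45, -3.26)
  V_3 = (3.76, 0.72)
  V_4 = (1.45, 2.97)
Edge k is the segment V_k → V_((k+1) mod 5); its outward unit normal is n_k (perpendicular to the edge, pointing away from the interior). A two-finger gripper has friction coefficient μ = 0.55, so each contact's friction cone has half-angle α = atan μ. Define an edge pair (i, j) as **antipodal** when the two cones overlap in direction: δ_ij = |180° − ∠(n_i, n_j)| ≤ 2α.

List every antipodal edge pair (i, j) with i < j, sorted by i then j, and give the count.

count = 4; pairs: (0,2), (1,3), (1,4), (2,4)

α = atan 0.55 = 28.81°;  2α = 57.62°
n_0 = (-0.9388, +0.3446)
n_1 = (-0.5035, -0.8640)
n_2 = (+0.7689, -0.6394)
n_3 = (+0.6977, +0.7163)
n_4 = (-0.0869, +0.9962)
  (0,1): δ = 100.08°  ·
  (0,2): δ = 19.59°  ✓
  (0,3): δ = 65.91°  ·
  (0,4): δ = 115.14°  ·
  (1,2): δ = 99.52°  ·
  (1,3): δ = 14.02°  ✓
  (1,4): δ = 35.21°  ✓
  (2,3): δ = 94.50°  ·
  (2,4): δ = 45.27°  ✓
  (3,4): δ = 130.77°  ·
antipodal pairs: 4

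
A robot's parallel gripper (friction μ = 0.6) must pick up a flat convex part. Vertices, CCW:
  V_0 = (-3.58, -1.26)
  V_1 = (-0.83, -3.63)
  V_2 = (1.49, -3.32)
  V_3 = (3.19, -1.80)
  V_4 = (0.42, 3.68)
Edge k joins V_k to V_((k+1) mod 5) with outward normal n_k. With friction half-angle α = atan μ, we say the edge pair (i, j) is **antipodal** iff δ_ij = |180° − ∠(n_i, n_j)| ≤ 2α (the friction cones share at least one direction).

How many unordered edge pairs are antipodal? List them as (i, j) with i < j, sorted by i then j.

α = atan 0.6 = 30.96°;  2α = 61.93°
n_0 = (-0.6528, -0.7575)
n_1 = (+0.1324, -0.9912)
n_2 = (+0.6665, -0.7455)
n_3 = (+0.8925, +0.4511)
n_4 = (-0.7772, +0.6293)
  (0,1): δ = 131.63°  ·
  (0,2): δ = 97.44°  ·
  (0,3): δ = 22.43°  ✓
  (0,4): δ = 91.76°  ·
  (1,2): δ = 145.81°  ·
  (1,3): δ = 70.80°  ·
  (1,4): δ = 43.39°  ✓
  (2,3): δ = 104.99°  ·
  (2,4): δ = 9.20°  ✓
  (3,4): δ = 65.81°  ·
antipodal pairs: 3

count = 3; pairs: (0,3), (1,4), (2,4)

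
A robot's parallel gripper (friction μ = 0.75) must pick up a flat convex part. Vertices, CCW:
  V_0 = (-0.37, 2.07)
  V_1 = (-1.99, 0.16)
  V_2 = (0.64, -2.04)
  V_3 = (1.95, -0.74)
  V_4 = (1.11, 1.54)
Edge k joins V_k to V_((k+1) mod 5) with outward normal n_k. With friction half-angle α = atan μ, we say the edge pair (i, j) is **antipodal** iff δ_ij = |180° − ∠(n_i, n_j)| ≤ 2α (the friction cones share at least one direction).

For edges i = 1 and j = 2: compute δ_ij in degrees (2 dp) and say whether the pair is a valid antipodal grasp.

δ = 95.31°, invalid

α = atan 0.75 = 36.87°;  2α = 73.74°
edge 1: e_1 = (+2.63, -2.20);  n_1 = (-0.6416, -0.7670)
edge 2: e_2 = (+1.31, +1.30);  n_2 = (+0.7044, -0.7098)
∠(n_1, n_2) = 84.69°
δ = |180° − 84.69°| = 95.31°
95.31° > 2α = 73.74°  →  invalid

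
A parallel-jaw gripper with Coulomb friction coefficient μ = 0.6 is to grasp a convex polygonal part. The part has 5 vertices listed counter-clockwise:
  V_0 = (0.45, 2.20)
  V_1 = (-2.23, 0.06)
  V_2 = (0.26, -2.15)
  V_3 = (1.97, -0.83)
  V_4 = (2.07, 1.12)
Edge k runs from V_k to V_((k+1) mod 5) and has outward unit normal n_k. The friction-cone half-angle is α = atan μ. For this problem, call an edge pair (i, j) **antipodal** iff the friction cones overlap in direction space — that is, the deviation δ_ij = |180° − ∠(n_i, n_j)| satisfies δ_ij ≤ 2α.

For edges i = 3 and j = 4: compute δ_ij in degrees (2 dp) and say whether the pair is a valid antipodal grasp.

δ = 120.75°, invalid

α = atan 0.6 = 30.96°;  2α = 61.93°
edge 3: e_3 = (+0.10, +1.95);  n_3 = (+0.9987, -0.0512)
edge 4: e_4 = (-1.62, +1.08);  n_4 = (+0.5547, +0.8321)
∠(n_3, n_4) = 59.25°
δ = |180° − 59.25°| = 120.75°
120.75° > 2α = 61.93°  →  invalid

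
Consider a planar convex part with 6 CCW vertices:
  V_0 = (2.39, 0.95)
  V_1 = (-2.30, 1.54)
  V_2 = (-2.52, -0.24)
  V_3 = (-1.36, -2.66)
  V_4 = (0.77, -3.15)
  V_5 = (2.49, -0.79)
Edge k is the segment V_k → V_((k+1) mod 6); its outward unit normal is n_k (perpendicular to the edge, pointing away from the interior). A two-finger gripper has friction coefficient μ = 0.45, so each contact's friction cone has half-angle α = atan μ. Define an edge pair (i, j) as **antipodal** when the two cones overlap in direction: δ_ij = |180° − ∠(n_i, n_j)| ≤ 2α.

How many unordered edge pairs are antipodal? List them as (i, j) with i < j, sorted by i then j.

α = atan 0.45 = 24.23°;  2α = 48.46°
n_0 = (+0.1248, +0.9922)
n_1 = (-0.9924, +0.1227)
n_2 = (-0.9018, -0.4322)
n_3 = (-0.2242, -0.9745)
n_4 = (+0.8081, -0.5890)
n_5 = (+0.9984, +0.0574)
  (0,1): δ = 89.88°  ·
  (0,2): δ = 57.22°  ·
  (0,3): δ = 5.79°  ✓
  (0,4): δ = 61.09°  ·
  (0,5): δ = 100.46°  ·
  (1,2): δ = 147.34°  ·
  (1,3): δ = 95.91°  ·
  (1,4): δ = 29.04°  ✓
  (1,5): δ = 10.34°  ✓
  (2,3): δ = 128.57°  ·
  (2,4): δ = 61.70°  ·
  (2,5): δ = 22.32°  ✓
  (3,4): δ = 113.13°  ·
  (3,5): δ = 73.76°  ·
  (4,5): δ = 140.63°  ·
antipodal pairs: 4

count = 4; pairs: (0,3), (1,4), (1,5), (2,5)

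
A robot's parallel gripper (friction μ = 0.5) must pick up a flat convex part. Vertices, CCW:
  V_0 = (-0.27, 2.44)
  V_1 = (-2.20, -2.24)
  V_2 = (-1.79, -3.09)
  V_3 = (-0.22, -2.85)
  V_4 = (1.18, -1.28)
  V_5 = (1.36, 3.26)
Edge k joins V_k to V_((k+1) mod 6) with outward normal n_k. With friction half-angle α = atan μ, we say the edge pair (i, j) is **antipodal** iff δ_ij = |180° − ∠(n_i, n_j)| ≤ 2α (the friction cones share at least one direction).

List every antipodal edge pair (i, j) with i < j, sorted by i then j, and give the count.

count = 5; pairs: (0,3), (0,4), (1,4), (2,5), (3,5)

α = atan 0.5 = 26.57°;  2α = 53.13°
n_0 = (-0.9245, +0.3812)
n_1 = (-0.9007, -0.4345)
n_2 = (+0.1511, -0.9885)
n_3 = (+0.7464, -0.6655)
n_4 = (+0.9992, -0.0396)
n_5 = (-0.4494, +0.8933)
  (0,1): δ = 131.84°  ·
  (0,2): δ = 58.90°  ·
  (0,3): δ = 19.31°  ✓
  (0,4): δ = 20.14°  ✓
  (0,5): δ = 139.12°  ·
  (1,2): δ = 107.06°  ·
  (1,3): δ = 67.47°  ·
  (1,4): δ = 28.02°  ✓
  (1,5): δ = 90.96°  ·
  (2,3): δ = 140.42°  ·
  (2,4): δ = 100.96°  ·
  (2,5): δ = 18.01°  ✓
  (3,4): δ = 140.55°  ·
  (3,5): δ = 21.57°  ✓
  (4,5): δ = 61.02°  ·
antipodal pairs: 5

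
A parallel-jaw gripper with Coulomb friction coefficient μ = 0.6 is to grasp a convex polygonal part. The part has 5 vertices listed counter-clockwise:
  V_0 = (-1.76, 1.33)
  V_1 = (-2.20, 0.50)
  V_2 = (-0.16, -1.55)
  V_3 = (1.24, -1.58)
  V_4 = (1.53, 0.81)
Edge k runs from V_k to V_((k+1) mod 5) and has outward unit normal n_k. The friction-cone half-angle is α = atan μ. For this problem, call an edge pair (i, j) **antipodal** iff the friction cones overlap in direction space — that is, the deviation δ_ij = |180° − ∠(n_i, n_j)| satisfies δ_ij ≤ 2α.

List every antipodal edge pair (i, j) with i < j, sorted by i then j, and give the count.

count = 4; pairs: (0,3), (1,3), (1,4), (2,4)

α = atan 0.6 = 30.96°;  2α = 61.93°
n_0 = (-0.8835, +0.4684)
n_1 = (-0.7088, -0.7054)
n_2 = (-0.0214, -0.9998)
n_3 = (+0.9927, -0.1205)
n_4 = (+0.1561, +0.9877)
  (0,1): δ = 107.21°  ·
  (0,2): δ = 63.30°  ·
  (0,3): δ = 21.01°  ✓
  (0,4): δ = 108.95°  ·
  (1,2): δ = 136.09°  ·
  (1,3): δ = 51.78°  ✓
  (1,4): δ = 36.16°  ✓
  (2,3): δ = 95.69°  ·
  (2,4): δ = 7.75°  ✓
  (3,4): δ = 92.06°  ·
antipodal pairs: 4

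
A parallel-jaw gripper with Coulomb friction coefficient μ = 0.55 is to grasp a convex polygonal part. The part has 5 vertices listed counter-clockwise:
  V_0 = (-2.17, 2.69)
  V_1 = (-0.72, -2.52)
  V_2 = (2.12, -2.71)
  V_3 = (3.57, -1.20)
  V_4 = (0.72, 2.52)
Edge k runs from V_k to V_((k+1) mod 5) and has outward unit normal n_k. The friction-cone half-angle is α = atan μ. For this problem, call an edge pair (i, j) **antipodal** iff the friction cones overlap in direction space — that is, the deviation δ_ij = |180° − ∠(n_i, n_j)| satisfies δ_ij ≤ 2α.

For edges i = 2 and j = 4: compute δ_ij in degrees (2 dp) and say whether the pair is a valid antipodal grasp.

α = atan 0.55 = 28.81°;  2α = 57.62°
edge 2: e_2 = (+1.45, +1.51);  n_2 = (+0.7213, -0.6926)
edge 4: e_4 = (-2.89, +0.17);  n_4 = (+0.0587, +0.9983)
∠(n_2, n_4) = 130.47°
δ = |180° − 130.47°| = 49.53°
49.53° ≤ 2α = 57.62°  →  valid

δ = 49.53°, valid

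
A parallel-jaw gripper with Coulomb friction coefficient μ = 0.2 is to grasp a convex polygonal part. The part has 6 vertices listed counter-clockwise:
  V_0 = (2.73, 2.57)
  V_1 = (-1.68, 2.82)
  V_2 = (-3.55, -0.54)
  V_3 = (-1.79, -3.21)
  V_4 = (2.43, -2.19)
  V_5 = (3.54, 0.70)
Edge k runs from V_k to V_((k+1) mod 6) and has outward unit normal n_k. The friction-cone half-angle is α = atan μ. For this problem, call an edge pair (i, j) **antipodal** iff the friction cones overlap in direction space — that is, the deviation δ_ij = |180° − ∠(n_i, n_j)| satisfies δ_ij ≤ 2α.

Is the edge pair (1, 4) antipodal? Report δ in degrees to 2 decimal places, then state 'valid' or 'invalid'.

δ = 8.09°, valid

α = atan 0.2 = 11.31°;  2α = 22.62°
edge 1: e_1 = (-1.87, -3.36);  n_1 = (-0.8738, +0.4863)
edge 4: e_4 = (+1.11, +2.89);  n_4 = (+0.9335, -0.3585)
∠(n_1, n_4) = 171.91°
δ = |180° − 171.91°| = 8.09°
8.09° ≤ 2α = 22.62°  →  valid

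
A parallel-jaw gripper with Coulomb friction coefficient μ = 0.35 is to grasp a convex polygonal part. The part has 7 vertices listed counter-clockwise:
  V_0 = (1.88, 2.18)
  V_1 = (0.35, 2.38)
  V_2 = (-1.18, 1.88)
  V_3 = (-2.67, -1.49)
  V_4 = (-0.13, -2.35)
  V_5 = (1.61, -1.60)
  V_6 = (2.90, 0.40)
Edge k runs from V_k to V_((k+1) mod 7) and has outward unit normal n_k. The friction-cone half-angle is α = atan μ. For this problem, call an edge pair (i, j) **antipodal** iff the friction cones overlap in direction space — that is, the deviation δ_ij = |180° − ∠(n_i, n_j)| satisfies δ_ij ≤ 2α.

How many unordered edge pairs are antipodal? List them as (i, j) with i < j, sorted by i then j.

count = 5; pairs: (0,3), (0,4), (1,3), (1,4), (2,5)

α = atan 0.35 = 19.29°;  2α = 38.58°
n_0 = (+0.1296, +0.9916)
n_1 = (-0.3106, +0.9505)
n_2 = (-0.9146, +0.4044)
n_3 = (-0.3207, -0.9472)
n_4 = (+0.3958, -0.9183)
n_5 = (+0.8404, -0.5420)
n_6 = (+0.8676, +0.4972)
  (0,1): δ = 154.46°  ·
  (0,2): δ = 106.40°  ·
  (0,3): δ = 11.26°  ✓
  (0,4): δ = 30.77°  ✓
  (0,5): δ = 64.63°  ·
  (0,6): δ = 127.26°  ·
  (1,2): δ = 131.95°  ·
  (1,3): δ = 36.80°  ✓
  (1,4): δ = 5.22°  ✓
  (1,5): δ = 39.08°  ·
  (1,6): δ = 101.72°  ·
  (2,3): δ = 84.85°  ·
  (2,4): δ = 42.83°  ·
  (2,5): δ = 8.97°  ✓
  (2,6): δ = 53.67°  ·
  (3,4): δ = 137.98°  ·
  (3,5): δ = 104.12°  ·
  (3,6): δ = 41.48°  ·
  (4,5): δ = 146.14°  ·
  (4,6): δ = 83.50°  ·
  (5,6): δ = 117.36°  ·
antipodal pairs: 5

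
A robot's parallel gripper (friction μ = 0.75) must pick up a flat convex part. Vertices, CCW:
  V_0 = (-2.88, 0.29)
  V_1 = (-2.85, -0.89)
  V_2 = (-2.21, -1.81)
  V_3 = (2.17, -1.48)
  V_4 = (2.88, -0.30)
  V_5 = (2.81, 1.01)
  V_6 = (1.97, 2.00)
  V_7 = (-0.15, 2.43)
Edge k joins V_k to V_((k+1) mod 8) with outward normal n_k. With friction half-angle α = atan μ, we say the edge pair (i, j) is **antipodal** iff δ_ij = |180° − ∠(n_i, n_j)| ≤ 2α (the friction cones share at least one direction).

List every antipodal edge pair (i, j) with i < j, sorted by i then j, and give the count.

α = atan 0.75 = 36.87°;  2α = 73.74°
n_0 = (-0.9997, -0.0254)
n_1 = (-0.8209, -0.5711)
n_2 = (+0.0751, -0.9972)
n_3 = (+0.8569, -0.5156)
n_4 = (+0.9986, +0.0534)
n_5 = (+0.7625, +0.6470)
n_6 = (+0.1988, +0.9800)
n_7 = (-0.6169, +0.7870)
  (0,1): δ = 146.63°  ·
  (0,2): δ = 87.15°  ·
  (0,3): δ = 32.49°  ✓
  (0,4): δ = 1.60°  ✓
  (0,5): δ = 38.86°  ✓
  (0,6): δ = 77.08°  ·
  (0,7): δ = 126.64°  ·
  (1,2): δ = 120.52°  ·
  (1,3): δ = 65.86°  ✓
  (1,4): δ = 31.77°  ✓
  (1,5): δ = 5.49°  ✓
  (1,6): δ = 43.71°  ✓
  (1,7): δ = 93.27°  ·
  (2,3): δ = 125.34°  ·
  (2,4): δ = 91.25°  ·
  (2,5): δ = 53.99°  ✓
  (2,6): δ = 15.77°  ✓
  (2,7): δ = 33.78°  ✓
  (3,4): δ = 145.91°  ·
  (3,5): δ = 108.65°  ·
  (3,6): δ = 70.43°  ✓
  (3,7): δ = 20.87°  ✓
  (4,5): δ = 142.74°  ·
  (4,6): δ = 104.52°  ·
  (4,7): δ = 54.97°  ✓
  (5,6): δ = 141.78°  ·
  (5,7): δ = 92.22°  ·
  (6,7): δ = 130.44°  ·
antipodal pairs: 13

count = 13; pairs: (0,3), (0,4), (0,5), (1,3), (1,4), (1,5), (1,6), (2,5), (2,6), (2,7), (3,6), (3,7), (4,7)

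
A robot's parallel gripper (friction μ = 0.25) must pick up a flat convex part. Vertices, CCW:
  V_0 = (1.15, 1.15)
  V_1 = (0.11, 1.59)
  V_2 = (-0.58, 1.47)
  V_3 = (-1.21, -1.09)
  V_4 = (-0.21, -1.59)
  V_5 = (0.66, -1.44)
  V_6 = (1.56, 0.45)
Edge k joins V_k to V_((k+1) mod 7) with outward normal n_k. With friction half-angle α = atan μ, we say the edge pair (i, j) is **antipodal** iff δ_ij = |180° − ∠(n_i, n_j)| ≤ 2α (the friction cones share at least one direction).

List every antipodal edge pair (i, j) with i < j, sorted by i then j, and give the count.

count = 3; pairs: (0,3), (1,4), (2,5)

α = atan 0.25 = 14.04°;  2α = 28.07°
n_0 = (+0.3896, +0.9210)
n_1 = (-0.1713, +0.9852)
n_2 = (-0.9710, +0.2390)
n_3 = (-0.4472, -0.8944)
n_4 = (+0.1699, -0.9855)
n_5 = (+0.9029, -0.4299)
n_6 = (+0.8629, +0.5054)
  (0,1): δ = 147.20°  ·
  (0,2): δ = 80.89°  ·
  (0,3): δ = 3.63°  ✓
  (0,4): δ = 32.71°  ·
  (0,5): δ = 87.47°  ·
  (0,6): δ = 143.29°  ·
  (1,2): δ = 113.69°  ·
  (1,3): δ = 36.43°  ·
  (1,4): δ = 0.08°  ✓
  (1,5): δ = 54.67°  ·
  (1,6): δ = 110.49°  ·
  (2,3): δ = 102.74°  ·
  (2,4): δ = 66.39°  ·
  (2,5): δ = 11.64°  ✓
  (2,6): δ = 44.18°  ·
  (3,4): δ = 143.65°  ·
  (3,5): δ = 88.90°  ·
  (3,6): δ = 33.08°  ·
  (4,5): δ = 125.25°  ·
  (4,6): δ = 69.42°  ·
  (5,6): δ = 124.18°  ·
antipodal pairs: 3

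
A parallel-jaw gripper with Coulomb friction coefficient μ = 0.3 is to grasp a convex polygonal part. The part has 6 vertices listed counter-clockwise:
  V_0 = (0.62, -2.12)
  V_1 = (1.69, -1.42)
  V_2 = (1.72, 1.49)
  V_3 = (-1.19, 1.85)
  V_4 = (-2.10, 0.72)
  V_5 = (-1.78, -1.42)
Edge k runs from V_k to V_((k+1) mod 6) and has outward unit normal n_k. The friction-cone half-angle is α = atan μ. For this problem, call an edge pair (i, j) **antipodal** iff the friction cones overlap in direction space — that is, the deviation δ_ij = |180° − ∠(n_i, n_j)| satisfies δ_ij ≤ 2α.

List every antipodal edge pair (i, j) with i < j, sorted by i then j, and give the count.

α = atan 0.3 = 16.70°;  2α = 33.40°
n_0 = (+0.5475, -0.8368)
n_1 = (+0.9999, -0.0103)
n_2 = (+0.1228, +0.9924)
n_3 = (-0.7788, +0.6272)
n_4 = (-0.9890, -0.1479)
n_5 = (-0.2800, -0.9600)
  (0,1): δ = 123.78°  ·
  (0,2): δ = 40.25°  ·
  (0,3): δ = 17.96°  ✓
  (0,4): δ = 65.31°  ·
  (0,5): δ = 130.55°  ·
  (1,2): δ = 96.46°  ·
  (1,3): δ = 38.25°  ·
  (1,4): δ = 9.10°  ✓
  (1,5): δ = 74.33°  ·
  (2,3): δ = 121.79°  ·
  (2,4): δ = 74.44°  ·
  (2,5): δ = 9.21°  ✓
  (3,4): δ = 132.65°  ·
  (3,5): δ = 67.42°  ·
  (4,5): δ = 114.76°  ·
antipodal pairs: 3

count = 3; pairs: (0,3), (1,4), (2,5)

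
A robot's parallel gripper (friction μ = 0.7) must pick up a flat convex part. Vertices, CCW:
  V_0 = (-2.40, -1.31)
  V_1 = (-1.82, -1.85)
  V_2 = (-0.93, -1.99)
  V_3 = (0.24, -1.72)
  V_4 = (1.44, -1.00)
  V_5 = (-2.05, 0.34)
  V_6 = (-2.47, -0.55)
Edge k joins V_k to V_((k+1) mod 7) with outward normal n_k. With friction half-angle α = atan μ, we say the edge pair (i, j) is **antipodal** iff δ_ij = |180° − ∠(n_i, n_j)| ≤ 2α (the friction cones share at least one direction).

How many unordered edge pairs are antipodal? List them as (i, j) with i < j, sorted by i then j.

α = atan 0.7 = 34.99°;  2α = 69.98°
n_0 = (-0.6814, -0.7319)
n_1 = (-0.1554, -0.9879)
n_2 = (+0.2249, -0.9744)
n_3 = (+0.5145, -0.8575)
n_4 = (+0.3584, +0.9336)
n_5 = (-0.9044, +0.4268)
n_6 = (-0.9958, -0.0917)
  (0,1): δ = 145.98°  ·
  (0,2): δ = 124.05°  ·
  (0,3): δ = 106.08°  ·
  (0,4): δ = 21.95°  ✓
  (0,5): δ = 107.69°  ·
  (0,6): δ = 138.22°  ·
  (1,2): δ = 158.07°  ·
  (1,3): δ = 140.10°  ·
  (1,4): δ = 12.06°  ✓
  (1,5): δ = 73.68°  ·
  (1,6): δ = 104.20°  ·
  (2,3): δ = 162.03°  ·
  (2,4): δ = 34.00°  ✓
  (2,5): δ = 51.74°  ✓
  (2,6): δ = 82.27°  ·
  (3,4): δ = 51.97°  ✓
  (3,5): δ = 33.77°  ✓
  (3,6): δ = 64.30°  ✓
  (4,5): δ = 94.26°  ·
  (4,6): δ = 63.73°  ✓
  (5,6): δ = 149.47°  ·
antipodal pairs: 8

count = 8; pairs: (0,4), (1,4), (2,4), (2,5), (3,4), (3,5), (3,6), (4,6)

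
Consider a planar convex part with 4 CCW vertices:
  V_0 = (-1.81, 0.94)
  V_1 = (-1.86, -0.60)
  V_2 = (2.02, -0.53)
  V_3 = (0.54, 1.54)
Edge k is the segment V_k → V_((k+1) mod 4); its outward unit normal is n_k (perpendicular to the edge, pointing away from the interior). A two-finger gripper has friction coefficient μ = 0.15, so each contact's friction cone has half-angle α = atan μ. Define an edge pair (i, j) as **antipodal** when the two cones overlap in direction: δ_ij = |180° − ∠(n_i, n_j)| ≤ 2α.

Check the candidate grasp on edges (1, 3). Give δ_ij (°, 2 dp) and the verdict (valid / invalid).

δ = 13.29°, valid

α = atan 0.15 = 8.53°;  2α = 17.06°
edge 1: e_1 = (+3.88, +0.07);  n_1 = (+0.0180, -0.9998)
edge 3: e_3 = (-2.35, -0.60);  n_3 = (-0.2474, +0.9689)
∠(n_1, n_3) = 166.71°
δ = |180° − 166.71°| = 13.29°
13.29° ≤ 2α = 17.06°  →  valid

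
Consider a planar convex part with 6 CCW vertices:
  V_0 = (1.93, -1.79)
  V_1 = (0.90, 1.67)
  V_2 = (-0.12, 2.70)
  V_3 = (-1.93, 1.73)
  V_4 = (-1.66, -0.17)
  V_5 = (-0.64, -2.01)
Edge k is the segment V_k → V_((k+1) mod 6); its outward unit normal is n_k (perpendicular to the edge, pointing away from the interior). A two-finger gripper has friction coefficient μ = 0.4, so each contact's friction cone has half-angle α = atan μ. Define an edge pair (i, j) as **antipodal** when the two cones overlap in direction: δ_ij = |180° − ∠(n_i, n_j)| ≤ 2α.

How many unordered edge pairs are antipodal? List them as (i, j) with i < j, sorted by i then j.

α = atan 0.4 = 21.80°;  2α = 43.60°
n_0 = (+0.9584, +0.2853)
n_1 = (+0.7105, +0.7036)
n_2 = (-0.4724, +0.8814)
n_3 = (-0.9901, -0.1407)
n_4 = (-0.8746, -0.4848)
n_5 = (+0.0853, -0.9964)
  (0,1): δ = 151.86°  ·
  (0,2): δ = 78.39°  ·
  (0,3): δ = 8.49°  ✓
  (0,4): δ = 12.42°  ✓
  (0,5): δ = 78.32°  ·
  (1,2): δ = 106.53°  ·
  (1,3): δ = 36.63°  ✓
  (1,4): δ = 15.72°  ✓
  (1,5): δ = 50.17°  ·
  (2,3): δ = 110.10°  ·
  (2,4): δ = 89.19°  ·
  (2,5): δ = 23.29°  ✓
  (3,4): δ = 159.09°  ·
  (3,5): δ = 93.20°  ·
  (4,5): δ = 114.11°  ·
antipodal pairs: 5

count = 5; pairs: (0,3), (0,4), (1,3), (1,4), (2,5)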